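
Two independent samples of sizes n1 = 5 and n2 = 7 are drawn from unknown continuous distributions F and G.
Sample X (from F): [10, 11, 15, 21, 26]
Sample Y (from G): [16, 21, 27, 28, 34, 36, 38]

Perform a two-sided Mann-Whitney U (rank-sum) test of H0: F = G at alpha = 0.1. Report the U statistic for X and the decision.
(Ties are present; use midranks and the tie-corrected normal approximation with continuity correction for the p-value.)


Step 1: Combine and sort all 12 observations; assign midranks.
sorted (value, group): (10,X), (11,X), (15,X), (16,Y), (21,X), (21,Y), (26,X), (27,Y), (28,Y), (34,Y), (36,Y), (38,Y)
ranks: 10->1, 11->2, 15->3, 16->4, 21->5.5, 21->5.5, 26->7, 27->8, 28->9, 34->10, 36->11, 38->12
Step 2: Rank sum for X: R1 = 1 + 2 + 3 + 5.5 + 7 = 18.5.
Step 3: U_X = R1 - n1(n1+1)/2 = 18.5 - 5*6/2 = 18.5 - 15 = 3.5.
       U_Y = n1*n2 - U_X = 35 - 3.5 = 31.5.
Step 4: Ties are present, so use the tie-corrected normal approximation (with continuity correction) for the p-value.
Step 5: p-value = 0.028075; compare to alpha = 0.1. reject H0.

U_X = 3.5, p = 0.028075, reject H0 at alpha = 0.1.


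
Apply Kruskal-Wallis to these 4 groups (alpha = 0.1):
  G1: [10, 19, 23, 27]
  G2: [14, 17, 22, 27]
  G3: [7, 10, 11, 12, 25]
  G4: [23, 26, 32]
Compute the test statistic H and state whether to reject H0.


Step 1: Combine all N = 16 observations and assign midranks.
sorted (value, group, rank): (7,G3,1), (10,G1,2.5), (10,G3,2.5), (11,G3,4), (12,G3,5), (14,G2,6), (17,G2,7), (19,G1,8), (22,G2,9), (23,G1,10.5), (23,G4,10.5), (25,G3,12), (26,G4,13), (27,G1,14.5), (27,G2,14.5), (32,G4,16)
Step 2: Sum ranks within each group.
R_1 = 35.5 (n_1 = 4)
R_2 = 36.5 (n_2 = 4)
R_3 = 24.5 (n_3 = 5)
R_4 = 39.5 (n_4 = 3)
Step 3: H = 12/(N(N+1)) * sum(R_i^2/n_i) - 3(N+1)
     = 12/(16*17) * (35.5^2/4 + 36.5^2/4 + 24.5^2/5 + 39.5^2/3) - 3*17
     = 0.044118 * 1288.26 - 51
     = 5.834926.
Step 4: Ties present; correction factor C = 1 - 18/(16^3 - 16) = 0.995588. Corrected H = 5.834926 / 0.995588 = 5.860783.
Step 5: Under H0, H ~ chi^2(3); p-value = 0.118583.
Step 6: alpha = 0.1. fail to reject H0.

H = 5.8608, df = 3, p = 0.118583, fail to reject H0.


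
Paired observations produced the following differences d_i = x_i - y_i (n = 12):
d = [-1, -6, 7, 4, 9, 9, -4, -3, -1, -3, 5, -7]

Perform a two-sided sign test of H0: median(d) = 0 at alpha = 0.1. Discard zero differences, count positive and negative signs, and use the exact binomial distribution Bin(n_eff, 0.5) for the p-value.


Step 1: Discard zero differences. Original n = 12; n_eff = number of nonzero differences = 12.
Nonzero differences (with sign): -1, -6, +7, +4, +9, +9, -4, -3, -1, -3, +5, -7
Step 2: Count signs: positive = 5, negative = 7.
Step 3: Under H0: P(positive) = 0.5, so the number of positives S ~ Bin(12, 0.5).
Step 4: Two-sided exact p-value = sum of Bin(12,0.5) probabilities at or below the observed probability = 0.774414.
Step 5: alpha = 0.1. fail to reject H0.

n_eff = 12, pos = 5, neg = 7, p = 0.774414, fail to reject H0.


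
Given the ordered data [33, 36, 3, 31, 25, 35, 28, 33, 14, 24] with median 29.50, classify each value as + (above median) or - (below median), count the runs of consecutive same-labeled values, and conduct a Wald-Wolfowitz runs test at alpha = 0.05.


Step 1: Compute median = 29.50; label A = above, B = below.
Labels in order: AABABABABB  (n_A = 5, n_B = 5)
Step 2: Count runs R = 8.
Step 3: Under H0 (random ordering), E[R] = 2*n_A*n_B/(n_A+n_B) + 1 = 2*5*5/10 + 1 = 6.0000.
        Var[R] = 2*n_A*n_B*(2*n_A*n_B - n_A - n_B) / ((n_A+n_B)^2 * (n_A+n_B-1)) = 2000/900 = 2.2222.
        SD[R] = 1.4907.
Step 4: Continuity-corrected z = (R - 0.5 - E[R]) / SD[R] = (8 - 0.5 - 6.0000) / 1.4907 = 1.0062.
Step 5: Two-sided p-value via normal approximation = 2*(1 - Phi(|z|)) = 0.314305.
Step 6: alpha = 0.05. fail to reject H0.

R = 8, z = 1.0062, p = 0.314305, fail to reject H0.


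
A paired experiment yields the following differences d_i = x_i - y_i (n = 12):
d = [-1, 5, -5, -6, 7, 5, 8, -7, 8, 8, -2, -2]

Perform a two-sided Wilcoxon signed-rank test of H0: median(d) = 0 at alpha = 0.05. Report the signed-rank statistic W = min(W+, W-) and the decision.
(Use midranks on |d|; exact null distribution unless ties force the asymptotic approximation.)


Step 1: Drop any zero differences (none here) and take |d_i|.
|d| = [1, 5, 5, 6, 7, 5, 8, 7, 8, 8, 2, 2]
Step 2: Midrank |d_i| (ties get averaged ranks).
ranks: |1|->1, |5|->5, |5|->5, |6|->7, |7|->8.5, |5|->5, |8|->11, |7|->8.5, |8|->11, |8|->11, |2|->2.5, |2|->2.5
Step 3: Attach original signs; sum ranks with positive sign and with negative sign.
W+ = 5 + 8.5 + 5 + 11 + 11 + 11 = 51.5
W- = 1 + 5 + 7 + 8.5 + 2.5 + 2.5 = 26.5
(Check: W+ + W- = 78 should equal n(n+1)/2 = 78.)
Step 4: Test statistic W = min(W+, W-) = 26.5.
Step 5: Ties in |d|, so use the tie-corrected normal approximation.
        E[W] = n(n+1)/4 = 12*13/4 = 39.
        Tie groups: |d|=2 (t=2), |d|=5 (t=3), |d|=7 (t=2), |d|=8 (t=3); sum(t^3 - t) = 60.
        Var[W] = n(n+1)(2n+1)/24 - sum(t^3-t)/48 = 3900/24 - 60/48 = 161.25.
        z = (W - E[W]) / sqrt(Var[W]) = (26.5 - 39) / 12.6984 = -0.9844.
        Two-sided p = 2*Phi(z) = 0.324932.
Step 6: alpha = 0.05. fail to reject H0.

W+ = 51.5, W- = 26.5, W = min = 26.5, p = 0.324932, fail to reject H0.


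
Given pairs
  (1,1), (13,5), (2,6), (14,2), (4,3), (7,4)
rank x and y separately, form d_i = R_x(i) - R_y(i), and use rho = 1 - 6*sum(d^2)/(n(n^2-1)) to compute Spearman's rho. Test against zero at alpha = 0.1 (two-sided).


Step 1: Rank x and y separately (midranks; no ties here).
rank(x): 1->1, 13->5, 2->2, 14->6, 4->3, 7->4
rank(y): 1->1, 5->5, 6->6, 2->2, 3->3, 4->4
Step 2: d_i = R_x(i) - R_y(i); compute d_i^2.
  (1-1)^2=0, (5-5)^2=0, (2-6)^2=16, (6-2)^2=16, (3-3)^2=0, (4-4)^2=0
sum(d^2) = 32.
Step 3: rho = 1 - 6*32 / (6*(6^2 - 1)) = 1 - 192/210 = 0.085714.
Step 4: Under H0, t = rho * sqrt((n-2)/(1-rho^2)) = 0.1721 ~ t(4).
Step 5: Two-sided p-value from the t-distribution with 4 df = 0.871743.
Step 6: alpha = 0.1. fail to reject H0.

rho = 0.0857, p = 0.871743, fail to reject H0 at alpha = 0.1.


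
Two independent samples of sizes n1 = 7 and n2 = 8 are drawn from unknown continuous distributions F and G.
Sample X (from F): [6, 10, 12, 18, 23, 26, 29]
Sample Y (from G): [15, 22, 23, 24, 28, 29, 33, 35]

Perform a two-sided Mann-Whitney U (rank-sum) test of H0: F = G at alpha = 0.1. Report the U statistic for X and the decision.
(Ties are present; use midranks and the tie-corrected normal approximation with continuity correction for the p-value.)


Step 1: Combine and sort all 15 observations; assign midranks.
sorted (value, group): (6,X), (10,X), (12,X), (15,Y), (18,X), (22,Y), (23,X), (23,Y), (24,Y), (26,X), (28,Y), (29,X), (29,Y), (33,Y), (35,Y)
ranks: 6->1, 10->2, 12->3, 15->4, 18->5, 22->6, 23->7.5, 23->7.5, 24->9, 26->10, 28->11, 29->12.5, 29->12.5, 33->14, 35->15
Step 2: Rank sum for X: R1 = 1 + 2 + 3 + 5 + 7.5 + 10 + 12.5 = 41.
Step 3: U_X = R1 - n1(n1+1)/2 = 41 - 7*8/2 = 41 - 28 = 13.
       U_Y = n1*n2 - U_X = 56 - 13 = 43.
Step 4: Ties are present, so use the tie-corrected normal approximation (with continuity correction) for the p-value.
Step 5: p-value = 0.092753; compare to alpha = 0.1. reject H0.

U_X = 13, p = 0.092753, reject H0 at alpha = 0.1.


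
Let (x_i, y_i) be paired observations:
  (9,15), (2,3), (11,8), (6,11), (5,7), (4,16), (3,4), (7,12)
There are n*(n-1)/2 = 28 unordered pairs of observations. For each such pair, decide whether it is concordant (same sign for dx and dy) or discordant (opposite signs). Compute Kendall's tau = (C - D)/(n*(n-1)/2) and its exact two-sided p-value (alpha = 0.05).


Step 1: Enumerate the 28 unordered pairs (i,j) with i<j and classify each by sign(x_j-x_i) * sign(y_j-y_i).
  (1,2):dx=-7,dy=-12->C; (1,3):dx=+2,dy=-7->D; (1,4):dx=-3,dy=-4->C; (1,5):dx=-4,dy=-8->C
  (1,6):dx=-5,dy=+1->D; (1,7):dx=-6,dy=-11->C; (1,8):dx=-2,dy=-3->C; (2,3):dx=+9,dy=+5->C
  (2,4):dx=+4,dy=+8->C; (2,5):dx=+3,dy=+4->C; (2,6):dx=+2,dy=+13->C; (2,7):dx=+1,dy=+1->C
  (2,8):dx=+5,dy=+9->C; (3,4):dx=-5,dy=+3->D; (3,5):dx=-6,dy=-1->C; (3,6):dx=-7,dy=+8->D
  (3,7):dx=-8,dy=-4->C; (3,8):dx=-4,dy=+4->D; (4,5):dx=-1,dy=-4->C; (4,6):dx=-2,dy=+5->D
  (4,7):dx=-3,dy=-7->C; (4,8):dx=+1,dy=+1->C; (5,6):dx=-1,dy=+9->D; (5,7):dx=-2,dy=-3->C
  (5,8):dx=+2,dy=+5->C; (6,7):dx=-1,dy=-12->C; (6,8):dx=+3,dy=-4->D; (7,8):dx=+4,dy=+8->C
Step 2: C = 20, D = 8, total pairs = 28.
Step 3: tau = (C - D)/(n(n-1)/2) = (20 - 8)/28 = 0.428571.
Step 4: Exact two-sided p-value (enumerate n! = 40320 permutations of y under H0): p = 0.178869.
Step 5: alpha = 0.05. fail to reject H0.

tau_b = 0.4286 (C=20, D=8), p = 0.178869, fail to reject H0.


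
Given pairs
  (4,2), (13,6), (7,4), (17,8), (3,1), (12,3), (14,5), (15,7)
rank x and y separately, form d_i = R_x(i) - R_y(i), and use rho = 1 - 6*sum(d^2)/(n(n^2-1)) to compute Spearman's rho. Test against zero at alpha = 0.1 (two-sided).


Step 1: Rank x and y separately (midranks; no ties here).
rank(x): 4->2, 13->5, 7->3, 17->8, 3->1, 12->4, 14->6, 15->7
rank(y): 2->2, 6->6, 4->4, 8->8, 1->1, 3->3, 5->5, 7->7
Step 2: d_i = R_x(i) - R_y(i); compute d_i^2.
  (2-2)^2=0, (5-6)^2=1, (3-4)^2=1, (8-8)^2=0, (1-1)^2=0, (4-3)^2=1, (6-5)^2=1, (7-7)^2=0
sum(d^2) = 4.
Step 3: rho = 1 - 6*4 / (8*(8^2 - 1)) = 1 - 24/504 = 0.952381.
Step 4: Under H0, t = rho * sqrt((n-2)/(1-rho^2)) = 7.6509 ~ t(6).
Step 5: Two-sided p-value from the t-distribution with 6 df = 0.000260.
Step 6: alpha = 0.1. reject H0.

rho = 0.9524, p = 0.000260, reject H0 at alpha = 0.1.


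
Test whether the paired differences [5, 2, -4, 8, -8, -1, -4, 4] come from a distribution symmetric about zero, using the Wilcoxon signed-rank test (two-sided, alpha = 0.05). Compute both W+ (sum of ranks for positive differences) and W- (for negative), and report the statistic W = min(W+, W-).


Step 1: Drop any zero differences (none here) and take |d_i|.
|d| = [5, 2, 4, 8, 8, 1, 4, 4]
Step 2: Midrank |d_i| (ties get averaged ranks).
ranks: |5|->6, |2|->2, |4|->4, |8|->7.5, |8|->7.5, |1|->1, |4|->4, |4|->4
Step 3: Attach original signs; sum ranks with positive sign and with negative sign.
W+ = 6 + 2 + 7.5 + 4 = 19.5
W- = 4 + 7.5 + 1 + 4 = 16.5
(Check: W+ + W- = 36 should equal n(n+1)/2 = 36.)
Step 4: Test statistic W = min(W+, W-) = 16.5.
Step 5: Ties in |d|, so use the tie-corrected normal approximation.
        E[W] = n(n+1)/4 = 8*9/4 = 18.
        Tie groups: |d|=4 (t=3), |d|=8 (t=2); sum(t^3 - t) = 30.
        Var[W] = n(n+1)(2n+1)/24 - sum(t^3-t)/48 = 1224/24 - 30/48 = 50.375.
        z = (W - E[W]) / sqrt(Var[W]) = (16.5 - 18) / 7.0975 = -0.2113.
        Two-sided p = 2*Phi(z) = 0.832621.
Step 6: alpha = 0.05. fail to reject H0.

W+ = 19.5, W- = 16.5, W = min = 16.5, p = 0.832621, fail to reject H0.


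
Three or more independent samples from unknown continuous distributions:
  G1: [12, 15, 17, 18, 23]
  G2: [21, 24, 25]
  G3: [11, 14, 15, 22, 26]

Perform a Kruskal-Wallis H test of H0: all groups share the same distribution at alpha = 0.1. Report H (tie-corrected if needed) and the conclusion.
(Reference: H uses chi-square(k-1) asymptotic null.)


Step 1: Combine all N = 13 observations and assign midranks.
sorted (value, group, rank): (11,G3,1), (12,G1,2), (14,G3,3), (15,G1,4.5), (15,G3,4.5), (17,G1,6), (18,G1,7), (21,G2,8), (22,G3,9), (23,G1,10), (24,G2,11), (25,G2,12), (26,G3,13)
Step 2: Sum ranks within each group.
R_1 = 29.5 (n_1 = 5)
R_2 = 31 (n_2 = 3)
R_3 = 30.5 (n_3 = 5)
Step 3: H = 12/(N(N+1)) * sum(R_i^2/n_i) - 3(N+1)
     = 12/(13*14) * (29.5^2/5 + 31^2/3 + 30.5^2/5) - 3*14
     = 0.065934 * 680.433 - 42
     = 2.863736.
Step 4: Ties present; correction factor C = 1 - 6/(13^3 - 13) = 0.997253. Corrected H = 2.863736 / 0.997253 = 2.871625.
Step 5: Under H0, H ~ chi^2(2); p-value = 0.237922.
Step 6: alpha = 0.1. fail to reject H0.

H = 2.8716, df = 2, p = 0.237922, fail to reject H0.


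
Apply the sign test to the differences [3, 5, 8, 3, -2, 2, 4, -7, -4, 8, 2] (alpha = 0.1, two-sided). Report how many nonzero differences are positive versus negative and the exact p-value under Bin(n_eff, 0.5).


Step 1: Discard zero differences. Original n = 11; n_eff = number of nonzero differences = 11.
Nonzero differences (with sign): +3, +5, +8, +3, -2, +2, +4, -7, -4, +8, +2
Step 2: Count signs: positive = 8, negative = 3.
Step 3: Under H0: P(positive) = 0.5, so the number of positives S ~ Bin(11, 0.5).
Step 4: Two-sided exact p-value = sum of Bin(11,0.5) probabilities at or below the observed probability = 0.226562.
Step 5: alpha = 0.1. fail to reject H0.

n_eff = 11, pos = 8, neg = 3, p = 0.226562, fail to reject H0.


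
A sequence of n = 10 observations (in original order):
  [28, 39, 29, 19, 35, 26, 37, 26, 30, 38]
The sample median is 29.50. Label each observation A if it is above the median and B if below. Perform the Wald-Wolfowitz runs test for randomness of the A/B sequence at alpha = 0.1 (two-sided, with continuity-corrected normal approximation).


Step 1: Compute median = 29.50; label A = above, B = below.
Labels in order: BABBABABAA  (n_A = 5, n_B = 5)
Step 2: Count runs R = 8.
Step 3: Under H0 (random ordering), E[R] = 2*n_A*n_B/(n_A+n_B) + 1 = 2*5*5/10 + 1 = 6.0000.
        Var[R] = 2*n_A*n_B*(2*n_A*n_B - n_A - n_B) / ((n_A+n_B)^2 * (n_A+n_B-1)) = 2000/900 = 2.2222.
        SD[R] = 1.4907.
Step 4: Continuity-corrected z = (R - 0.5 - E[R]) / SD[R] = (8 - 0.5 - 6.0000) / 1.4907 = 1.0062.
Step 5: Two-sided p-value via normal approximation = 2*(1 - Phi(|z|)) = 0.314305.
Step 6: alpha = 0.1. fail to reject H0.

R = 8, z = 1.0062, p = 0.314305, fail to reject H0.


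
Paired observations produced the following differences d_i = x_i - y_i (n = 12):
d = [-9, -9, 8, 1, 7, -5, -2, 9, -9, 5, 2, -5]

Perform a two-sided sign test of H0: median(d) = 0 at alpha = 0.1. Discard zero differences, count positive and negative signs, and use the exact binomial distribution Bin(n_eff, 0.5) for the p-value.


Step 1: Discard zero differences. Original n = 12; n_eff = number of nonzero differences = 12.
Nonzero differences (with sign): -9, -9, +8, +1, +7, -5, -2, +9, -9, +5, +2, -5
Step 2: Count signs: positive = 6, negative = 6.
Step 3: Under H0: P(positive) = 0.5, so the number of positives S ~ Bin(12, 0.5).
Step 4: Two-sided exact p-value = sum of Bin(12,0.5) probabilities at or below the observed probability = 1.000000.
Step 5: alpha = 0.1. fail to reject H0.

n_eff = 12, pos = 6, neg = 6, p = 1.000000, fail to reject H0.


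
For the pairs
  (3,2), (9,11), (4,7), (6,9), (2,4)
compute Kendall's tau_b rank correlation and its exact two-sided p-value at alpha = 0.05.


Step 1: Enumerate the 10 unordered pairs (i,j) with i<j and classify each by sign(x_j-x_i) * sign(y_j-y_i).
  (1,2):dx=+6,dy=+9->C; (1,3):dx=+1,dy=+5->C; (1,4):dx=+3,dy=+7->C; (1,5):dx=-1,dy=+2->D
  (2,3):dx=-5,dy=-4->C; (2,4):dx=-3,dy=-2->C; (2,5):dx=-7,dy=-7->C; (3,4):dx=+2,dy=+2->C
  (3,5):dx=-2,dy=-3->C; (4,5):dx=-4,dy=-5->C
Step 2: C = 9, D = 1, total pairs = 10.
Step 3: tau = (C - D)/(n(n-1)/2) = (9 - 1)/10 = 0.800000.
Step 4: Exact two-sided p-value (enumerate n! = 120 permutations of y under H0): p = 0.083333.
Step 5: alpha = 0.05. fail to reject H0.

tau_b = 0.8000 (C=9, D=1), p = 0.083333, fail to reject H0.


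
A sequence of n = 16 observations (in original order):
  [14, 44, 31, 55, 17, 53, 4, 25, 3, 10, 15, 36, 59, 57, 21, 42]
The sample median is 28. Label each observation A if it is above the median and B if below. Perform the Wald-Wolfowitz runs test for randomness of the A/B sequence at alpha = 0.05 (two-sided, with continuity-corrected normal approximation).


Step 1: Compute median = 28; label A = above, B = below.
Labels in order: BAAABABBBBBAAABA  (n_A = 8, n_B = 8)
Step 2: Count runs R = 8.
Step 3: Under H0 (random ordering), E[R] = 2*n_A*n_B/(n_A+n_B) + 1 = 2*8*8/16 + 1 = 9.0000.
        Var[R] = 2*n_A*n_B*(2*n_A*n_B - n_A - n_B) / ((n_A+n_B)^2 * (n_A+n_B-1)) = 14336/3840 = 3.7333.
        SD[R] = 1.9322.
Step 4: Continuity-corrected z = (R + 0.5 - E[R]) / SD[R] = (8 + 0.5 - 9.0000) / 1.9322 = -0.2588.
Step 5: Two-sided p-value via normal approximation = 2*(1 - Phi(|z|)) = 0.795809.
Step 6: alpha = 0.05. fail to reject H0.

R = 8, z = -0.2588, p = 0.795809, fail to reject H0.


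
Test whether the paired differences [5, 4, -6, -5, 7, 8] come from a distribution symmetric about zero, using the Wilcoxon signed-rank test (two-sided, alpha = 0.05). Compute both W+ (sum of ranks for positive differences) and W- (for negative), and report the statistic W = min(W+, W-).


Step 1: Drop any zero differences (none here) and take |d_i|.
|d| = [5, 4, 6, 5, 7, 8]
Step 2: Midrank |d_i| (ties get averaged ranks).
ranks: |5|->2.5, |4|->1, |6|->4, |5|->2.5, |7|->5, |8|->6
Step 3: Attach original signs; sum ranks with positive sign and with negative sign.
W+ = 2.5 + 1 + 5 + 6 = 14.5
W- = 4 + 2.5 = 6.5
(Check: W+ + W- = 21 should equal n(n+1)/2 = 21.)
Step 4: Test statistic W = min(W+, W-) = 6.5.
Step 5: Ties in |d|, so use the tie-corrected normal approximation.
        E[W] = n(n+1)/4 = 6*7/4 = 10.5.
        Tie groups: |d|=5 (t=2); sum(t^3 - t) = 6.
        Var[W] = n(n+1)(2n+1)/24 - sum(t^3-t)/48 = 546/24 - 6/48 = 22.625.
        z = (W - E[W]) / sqrt(Var[W]) = (6.5 - 10.5) / 4.7566 = -0.8409.
        Two-sided p = 2*Phi(z) = 0.400381.
Step 6: alpha = 0.05. fail to reject H0.

W+ = 14.5, W- = 6.5, W = min = 6.5, p = 0.400381, fail to reject H0.


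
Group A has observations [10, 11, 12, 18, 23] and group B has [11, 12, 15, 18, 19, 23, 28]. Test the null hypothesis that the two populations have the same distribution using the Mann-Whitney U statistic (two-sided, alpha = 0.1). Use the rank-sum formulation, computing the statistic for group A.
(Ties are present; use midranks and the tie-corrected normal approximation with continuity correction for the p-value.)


Step 1: Combine and sort all 12 observations; assign midranks.
sorted (value, group): (10,X), (11,X), (11,Y), (12,X), (12,Y), (15,Y), (18,X), (18,Y), (19,Y), (23,X), (23,Y), (28,Y)
ranks: 10->1, 11->2.5, 11->2.5, 12->4.5, 12->4.5, 15->6, 18->7.5, 18->7.5, 19->9, 23->10.5, 23->10.5, 28->12
Step 2: Rank sum for X: R1 = 1 + 2.5 + 4.5 + 7.5 + 10.5 = 26.
Step 3: U_X = R1 - n1(n1+1)/2 = 26 - 5*6/2 = 26 - 15 = 11.
       U_Y = n1*n2 - U_X = 35 - 11 = 24.
Step 4: Ties are present, so use the tie-corrected normal approximation (with continuity correction) for the p-value.
Step 5: p-value = 0.326453; compare to alpha = 0.1. fail to reject H0.

U_X = 11, p = 0.326453, fail to reject H0 at alpha = 0.1.


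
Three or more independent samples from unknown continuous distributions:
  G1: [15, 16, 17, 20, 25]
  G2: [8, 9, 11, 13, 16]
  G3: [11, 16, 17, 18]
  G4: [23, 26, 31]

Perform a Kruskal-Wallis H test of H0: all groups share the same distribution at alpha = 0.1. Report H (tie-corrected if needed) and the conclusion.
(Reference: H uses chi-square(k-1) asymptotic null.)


Step 1: Combine all N = 17 observations and assign midranks.
sorted (value, group, rank): (8,G2,1), (9,G2,2), (11,G2,3.5), (11,G3,3.5), (13,G2,5), (15,G1,6), (16,G1,8), (16,G2,8), (16,G3,8), (17,G1,10.5), (17,G3,10.5), (18,G3,12), (20,G1,13), (23,G4,14), (25,G1,15), (26,G4,16), (31,G4,17)
Step 2: Sum ranks within each group.
R_1 = 52.5 (n_1 = 5)
R_2 = 19.5 (n_2 = 5)
R_3 = 34 (n_3 = 4)
R_4 = 47 (n_4 = 3)
Step 3: H = 12/(N(N+1)) * sum(R_i^2/n_i) - 3(N+1)
     = 12/(17*18) * (52.5^2/5 + 19.5^2/5 + 34^2/4 + 47^2/3) - 3*18
     = 0.039216 * 1652.63 - 54
     = 10.809150.
Step 4: Ties present; correction factor C = 1 - 36/(17^3 - 17) = 0.992647. Corrected H = 10.809150 / 0.992647 = 10.889218.
Step 5: Under H0, H ~ chi^2(3); p-value = 0.012340.
Step 6: alpha = 0.1. reject H0.

H = 10.8892, df = 3, p = 0.012340, reject H0.


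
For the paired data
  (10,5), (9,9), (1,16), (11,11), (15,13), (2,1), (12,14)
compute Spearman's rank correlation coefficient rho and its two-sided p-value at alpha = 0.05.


Step 1: Rank x and y separately (midranks; no ties here).
rank(x): 10->4, 9->3, 1->1, 11->5, 15->7, 2->2, 12->6
rank(y): 5->2, 9->3, 16->7, 11->4, 13->5, 1->1, 14->6
Step 2: d_i = R_x(i) - R_y(i); compute d_i^2.
  (4-2)^2=4, (3-3)^2=0, (1-7)^2=36, (5-4)^2=1, (7-5)^2=4, (2-1)^2=1, (6-6)^2=0
sum(d^2) = 46.
Step 3: rho = 1 - 6*46 / (7*(7^2 - 1)) = 1 - 276/336 = 0.178571.
Step 4: Under H0, t = rho * sqrt((n-2)/(1-rho^2)) = 0.4058 ~ t(5).
Step 5: Two-sided p-value from the t-distribution with 5 df = 0.701658.
Step 6: alpha = 0.05. fail to reject H0.

rho = 0.1786, p = 0.701658, fail to reject H0 at alpha = 0.05.


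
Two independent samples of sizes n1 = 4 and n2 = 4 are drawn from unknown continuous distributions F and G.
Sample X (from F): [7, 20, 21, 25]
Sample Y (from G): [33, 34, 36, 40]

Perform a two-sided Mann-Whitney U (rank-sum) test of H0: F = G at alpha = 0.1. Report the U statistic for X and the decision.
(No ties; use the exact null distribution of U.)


Step 1: Combine and sort all 8 observations; assign midranks.
sorted (value, group): (7,X), (20,X), (21,X), (25,X), (33,Y), (34,Y), (36,Y), (40,Y)
ranks: 7->1, 20->2, 21->3, 25->4, 33->5, 34->6, 36->7, 40->8
Step 2: Rank sum for X: R1 = 1 + 2 + 3 + 4 = 10.
Step 3: U_X = R1 - n1(n1+1)/2 = 10 - 4*5/2 = 10 - 10 = 0.
       U_Y = n1*n2 - U_X = 16 - 0 = 16.
Step 4: No ties, so the exact null distribution of U (based on enumerating the C(8,4) = 70 equally likely rank assignments) gives the two-sided p-value.
Step 5: p-value = 0.028571; compare to alpha = 0.1. reject H0.

U_X = 0, p = 0.028571, reject H0 at alpha = 0.1.


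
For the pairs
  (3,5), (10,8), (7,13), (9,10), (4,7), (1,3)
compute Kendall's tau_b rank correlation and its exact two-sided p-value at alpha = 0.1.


Step 1: Enumerate the 15 unordered pairs (i,j) with i<j and classify each by sign(x_j-x_i) * sign(y_j-y_i).
  (1,2):dx=+7,dy=+3->C; (1,3):dx=+4,dy=+8->C; (1,4):dx=+6,dy=+5->C; (1,5):dx=+1,dy=+2->C
  (1,6):dx=-2,dy=-2->C; (2,3):dx=-3,dy=+5->D; (2,4):dx=-1,dy=+2->D; (2,5):dx=-6,dy=-1->C
  (2,6):dx=-9,dy=-5->C; (3,4):dx=+2,dy=-3->D; (3,5):dx=-3,dy=-6->C; (3,6):dx=-6,dy=-10->C
  (4,5):dx=-5,dy=-3->C; (4,6):dx=-8,dy=-7->C; (5,6):dx=-3,dy=-4->C
Step 2: C = 12, D = 3, total pairs = 15.
Step 3: tau = (C - D)/(n(n-1)/2) = (12 - 3)/15 = 0.600000.
Step 4: Exact two-sided p-value (enumerate n! = 720 permutations of y under H0): p = 0.136111.
Step 5: alpha = 0.1. fail to reject H0.

tau_b = 0.6000 (C=12, D=3), p = 0.136111, fail to reject H0.


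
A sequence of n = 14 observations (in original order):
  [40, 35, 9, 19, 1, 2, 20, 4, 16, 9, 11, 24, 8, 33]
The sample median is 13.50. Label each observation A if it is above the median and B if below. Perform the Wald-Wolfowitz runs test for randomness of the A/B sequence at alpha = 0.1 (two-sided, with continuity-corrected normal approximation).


Step 1: Compute median = 13.50; label A = above, B = below.
Labels in order: AABABBABABBABA  (n_A = 7, n_B = 7)
Step 2: Count runs R = 11.
Step 3: Under H0 (random ordering), E[R] = 2*n_A*n_B/(n_A+n_B) + 1 = 2*7*7/14 + 1 = 8.0000.
        Var[R] = 2*n_A*n_B*(2*n_A*n_B - n_A - n_B) / ((n_A+n_B)^2 * (n_A+n_B-1)) = 8232/2548 = 3.2308.
        SD[R] = 1.7974.
Step 4: Continuity-corrected z = (R - 0.5 - E[R]) / SD[R] = (11 - 0.5 - 8.0000) / 1.7974 = 1.3909.
Step 5: Two-sided p-value via normal approximation = 2*(1 - Phi(|z|)) = 0.164264.
Step 6: alpha = 0.1. fail to reject H0.

R = 11, z = 1.3909, p = 0.164264, fail to reject H0.


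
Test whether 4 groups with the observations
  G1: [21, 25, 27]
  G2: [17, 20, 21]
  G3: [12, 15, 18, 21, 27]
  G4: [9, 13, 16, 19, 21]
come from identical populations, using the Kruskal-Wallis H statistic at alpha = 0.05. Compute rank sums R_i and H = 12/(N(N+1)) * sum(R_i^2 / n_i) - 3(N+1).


Step 1: Combine all N = 16 observations and assign midranks.
sorted (value, group, rank): (9,G4,1), (12,G3,2), (13,G4,3), (15,G3,4), (16,G4,5), (17,G2,6), (18,G3,7), (19,G4,8), (20,G2,9), (21,G1,11.5), (21,G2,11.5), (21,G3,11.5), (21,G4,11.5), (25,G1,14), (27,G1,15.5), (27,G3,15.5)
Step 2: Sum ranks within each group.
R_1 = 41 (n_1 = 3)
R_2 = 26.5 (n_2 = 3)
R_3 = 40 (n_3 = 5)
R_4 = 28.5 (n_4 = 5)
Step 3: H = 12/(N(N+1)) * sum(R_i^2/n_i) - 3(N+1)
     = 12/(16*17) * (41^2/3 + 26.5^2/3 + 40^2/5 + 28.5^2/5) - 3*17
     = 0.044118 * 1276.87 - 51
     = 5.332353.
Step 4: Ties present; correction factor C = 1 - 66/(16^3 - 16) = 0.983824. Corrected H = 5.332353 / 0.983824 = 5.420030.
Step 5: Under H0, H ~ chi^2(3); p-value = 0.143501.
Step 6: alpha = 0.05. fail to reject H0.

H = 5.4200, df = 3, p = 0.143501, fail to reject H0.


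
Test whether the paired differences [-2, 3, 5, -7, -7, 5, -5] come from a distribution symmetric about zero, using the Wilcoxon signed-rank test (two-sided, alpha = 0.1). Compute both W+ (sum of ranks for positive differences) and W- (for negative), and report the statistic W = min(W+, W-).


Step 1: Drop any zero differences (none here) and take |d_i|.
|d| = [2, 3, 5, 7, 7, 5, 5]
Step 2: Midrank |d_i| (ties get averaged ranks).
ranks: |2|->1, |3|->2, |5|->4, |7|->6.5, |7|->6.5, |5|->4, |5|->4
Step 3: Attach original signs; sum ranks with positive sign and with negative sign.
W+ = 2 + 4 + 4 = 10
W- = 1 + 6.5 + 6.5 + 4 = 18
(Check: W+ + W- = 28 should equal n(n+1)/2 = 28.)
Step 4: Test statistic W = min(W+, W-) = 10.
Step 5: Ties in |d|, so use the tie-corrected normal approximation.
        E[W] = n(n+1)/4 = 7*8/4 = 14.
        Tie groups: |d|=5 (t=3), |d|=7 (t=2); sum(t^3 - t) = 30.
        Var[W] = n(n+1)(2n+1)/24 - sum(t^3-t)/48 = 840/24 - 30/48 = 34.375.
        z = (W - E[W]) / sqrt(Var[W]) = (10 - 14) / 5.8630 = -0.6822.
        Two-sided p = 2*Phi(z) = 0.495086.
Step 6: alpha = 0.1. fail to reject H0.

W+ = 10, W- = 18, W = min = 10, p = 0.495086, fail to reject H0.


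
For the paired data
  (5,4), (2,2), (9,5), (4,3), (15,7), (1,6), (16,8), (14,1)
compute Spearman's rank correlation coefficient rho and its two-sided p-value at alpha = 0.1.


Step 1: Rank x and y separately (midranks; no ties here).
rank(x): 5->4, 2->2, 9->5, 4->3, 15->7, 1->1, 16->8, 14->6
rank(y): 4->4, 2->2, 5->5, 3->3, 7->7, 6->6, 8->8, 1->1
Step 2: d_i = R_x(i) - R_y(i); compute d_i^2.
  (4-4)^2=0, (2-2)^2=0, (5-5)^2=0, (3-3)^2=0, (7-7)^2=0, (1-6)^2=25, (8-8)^2=0, (6-1)^2=25
sum(d^2) = 50.
Step 3: rho = 1 - 6*50 / (8*(8^2 - 1)) = 1 - 300/504 = 0.404762.
Step 4: Under H0, t = rho * sqrt((n-2)/(1-rho^2)) = 1.0842 ~ t(6).
Step 5: Two-sided p-value from the t-distribution with 6 df = 0.319889.
Step 6: alpha = 0.1. fail to reject H0.

rho = 0.4048, p = 0.319889, fail to reject H0 at alpha = 0.1.


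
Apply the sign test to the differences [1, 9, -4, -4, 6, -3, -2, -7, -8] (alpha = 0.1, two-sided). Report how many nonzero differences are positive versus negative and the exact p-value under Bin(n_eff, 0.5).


Step 1: Discard zero differences. Original n = 9; n_eff = number of nonzero differences = 9.
Nonzero differences (with sign): +1, +9, -4, -4, +6, -3, -2, -7, -8
Step 2: Count signs: positive = 3, negative = 6.
Step 3: Under H0: P(positive) = 0.5, so the number of positives S ~ Bin(9, 0.5).
Step 4: Two-sided exact p-value = sum of Bin(9,0.5) probabilities at or below the observed probability = 0.507812.
Step 5: alpha = 0.1. fail to reject H0.

n_eff = 9, pos = 3, neg = 6, p = 0.507812, fail to reject H0.


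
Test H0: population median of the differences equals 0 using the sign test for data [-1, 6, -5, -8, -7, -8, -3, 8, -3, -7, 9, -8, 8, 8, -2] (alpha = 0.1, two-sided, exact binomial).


Step 1: Discard zero differences. Original n = 15; n_eff = number of nonzero differences = 15.
Nonzero differences (with sign): -1, +6, -5, -8, -7, -8, -3, +8, -3, -7, +9, -8, +8, +8, -2
Step 2: Count signs: positive = 5, negative = 10.
Step 3: Under H0: P(positive) = 0.5, so the number of positives S ~ Bin(15, 0.5).
Step 4: Two-sided exact p-value = sum of Bin(15,0.5) probabilities at or below the observed probability = 0.301758.
Step 5: alpha = 0.1. fail to reject H0.

n_eff = 15, pos = 5, neg = 10, p = 0.301758, fail to reject H0.


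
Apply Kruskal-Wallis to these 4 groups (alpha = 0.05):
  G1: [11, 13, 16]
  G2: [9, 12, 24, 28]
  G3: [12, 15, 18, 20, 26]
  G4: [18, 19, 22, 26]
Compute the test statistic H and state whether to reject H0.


Step 1: Combine all N = 16 observations and assign midranks.
sorted (value, group, rank): (9,G2,1), (11,G1,2), (12,G2,3.5), (12,G3,3.5), (13,G1,5), (15,G3,6), (16,G1,7), (18,G3,8.5), (18,G4,8.5), (19,G4,10), (20,G3,11), (22,G4,12), (24,G2,13), (26,G3,14.5), (26,G4,14.5), (28,G2,16)
Step 2: Sum ranks within each group.
R_1 = 14 (n_1 = 3)
R_2 = 33.5 (n_2 = 4)
R_3 = 43.5 (n_3 = 5)
R_4 = 45 (n_4 = 4)
Step 3: H = 12/(N(N+1)) * sum(R_i^2/n_i) - 3(N+1)
     = 12/(16*17) * (14^2/3 + 33.5^2/4 + 43.5^2/5 + 45^2/4) - 3*17
     = 0.044118 * 1230.6 - 51
     = 3.290993.
Step 4: Ties present; correction factor C = 1 - 18/(16^3 - 16) = 0.995588. Corrected H = 3.290993 / 0.995588 = 3.305576.
Step 5: Under H0, H ~ chi^2(3); p-value = 0.346867.
Step 6: alpha = 0.05. fail to reject H0.

H = 3.3056, df = 3, p = 0.346867, fail to reject H0.


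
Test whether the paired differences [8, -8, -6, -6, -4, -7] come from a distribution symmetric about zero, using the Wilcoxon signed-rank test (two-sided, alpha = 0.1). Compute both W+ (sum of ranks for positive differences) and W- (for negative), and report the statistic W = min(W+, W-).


Step 1: Drop any zero differences (none here) and take |d_i|.
|d| = [8, 8, 6, 6, 4, 7]
Step 2: Midrank |d_i| (ties get averaged ranks).
ranks: |8|->5.5, |8|->5.5, |6|->2.5, |6|->2.5, |4|->1, |7|->4
Step 3: Attach original signs; sum ranks with positive sign and with negative sign.
W+ = 5.5 = 5.5
W- = 5.5 + 2.5 + 2.5 + 1 + 4 = 15.5
(Check: W+ + W- = 21 should equal n(n+1)/2 = 21.)
Step 4: Test statistic W = min(W+, W-) = 5.5.
Step 5: Ties in |d|, so use the tie-corrected normal approximation.
        E[W] = n(n+1)/4 = 6*7/4 = 10.5.
        Tie groups: |d|=6 (t=2), |d|=8 (t=2); sum(t^3 - t) = 12.
        Var[W] = n(n+1)(2n+1)/24 - sum(t^3-t)/48 = 546/24 - 12/48 = 22.5.
        z = (W - E[W]) / sqrt(Var[W]) = (5.5 - 10.5) / 4.7434 = -1.0541.
        Two-sided p = 2*Phi(z) = 0.291841.
Step 6: alpha = 0.1. fail to reject H0.

W+ = 5.5, W- = 15.5, W = min = 5.5, p = 0.291841, fail to reject H0.


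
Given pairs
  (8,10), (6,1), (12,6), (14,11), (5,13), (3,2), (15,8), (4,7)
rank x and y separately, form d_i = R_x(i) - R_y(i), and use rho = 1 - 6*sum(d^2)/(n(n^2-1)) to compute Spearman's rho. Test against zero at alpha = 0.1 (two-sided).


Step 1: Rank x and y separately (midranks; no ties here).
rank(x): 8->5, 6->4, 12->6, 14->7, 5->3, 3->1, 15->8, 4->2
rank(y): 10->6, 1->1, 6->3, 11->7, 13->8, 2->2, 8->5, 7->4
Step 2: d_i = R_x(i) - R_y(i); compute d_i^2.
  (5-6)^2=1, (4-1)^2=9, (6-3)^2=9, (7-7)^2=0, (3-8)^2=25, (1-2)^2=1, (8-5)^2=9, (2-4)^2=4
sum(d^2) = 58.
Step 3: rho = 1 - 6*58 / (8*(8^2 - 1)) = 1 - 348/504 = 0.309524.
Step 4: Under H0, t = rho * sqrt((n-2)/(1-rho^2)) = 0.7973 ~ t(6).
Step 5: Two-sided p-value from the t-distribution with 6 df = 0.455645.
Step 6: alpha = 0.1. fail to reject H0.

rho = 0.3095, p = 0.455645, fail to reject H0 at alpha = 0.1.


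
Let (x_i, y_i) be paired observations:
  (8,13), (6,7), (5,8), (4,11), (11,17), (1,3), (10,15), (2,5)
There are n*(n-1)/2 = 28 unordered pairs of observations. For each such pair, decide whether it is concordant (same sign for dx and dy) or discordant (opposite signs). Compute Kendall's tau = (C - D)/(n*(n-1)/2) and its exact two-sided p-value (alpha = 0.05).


Step 1: Enumerate the 28 unordered pairs (i,j) with i<j and classify each by sign(x_j-x_i) * sign(y_j-y_i).
  (1,2):dx=-2,dy=-6->C; (1,3):dx=-3,dy=-5->C; (1,4):dx=-4,dy=-2->C; (1,5):dx=+3,dy=+4->C
  (1,6):dx=-7,dy=-10->C; (1,7):dx=+2,dy=+2->C; (1,8):dx=-6,dy=-8->C; (2,3):dx=-1,dy=+1->D
  (2,4):dx=-2,dy=+4->D; (2,5):dx=+5,dy=+10->C; (2,6):dx=-5,dy=-4->C; (2,7):dx=+4,dy=+8->C
  (2,8):dx=-4,dy=-2->C; (3,4):dx=-1,dy=+3->D; (3,5):dx=+6,dy=+9->C; (3,6):dx=-4,dy=-5->C
  (3,7):dx=+5,dy=+7->C; (3,8):dx=-3,dy=-3->C; (4,5):dx=+7,dy=+6->C; (4,6):dx=-3,dy=-8->C
  (4,7):dx=+6,dy=+4->C; (4,8):dx=-2,dy=-6->C; (5,6):dx=-10,dy=-14->C; (5,7):dx=-1,dy=-2->C
  (5,8):dx=-9,dy=-12->C; (6,7):dx=+9,dy=+12->C; (6,8):dx=+1,dy=+2->C; (7,8):dx=-8,dy=-10->C
Step 2: C = 25, D = 3, total pairs = 28.
Step 3: tau = (C - D)/(n(n-1)/2) = (25 - 3)/28 = 0.785714.
Step 4: Exact two-sided p-value (enumerate n! = 40320 permutations of y under H0): p = 0.005506.
Step 5: alpha = 0.05. reject H0.

tau_b = 0.7857 (C=25, D=3), p = 0.005506, reject H0.


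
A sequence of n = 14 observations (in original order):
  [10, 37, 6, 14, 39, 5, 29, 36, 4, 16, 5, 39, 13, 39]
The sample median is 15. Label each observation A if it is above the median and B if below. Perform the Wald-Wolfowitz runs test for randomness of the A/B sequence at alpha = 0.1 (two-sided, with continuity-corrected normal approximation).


Step 1: Compute median = 15; label A = above, B = below.
Labels in order: BABBABAABABABA  (n_A = 7, n_B = 7)
Step 2: Count runs R = 12.
Step 3: Under H0 (random ordering), E[R] = 2*n_A*n_B/(n_A+n_B) + 1 = 2*7*7/14 + 1 = 8.0000.
        Var[R] = 2*n_A*n_B*(2*n_A*n_B - n_A - n_B) / ((n_A+n_B)^2 * (n_A+n_B-1)) = 8232/2548 = 3.2308.
        SD[R] = 1.7974.
Step 4: Continuity-corrected z = (R - 0.5 - E[R]) / SD[R] = (12 - 0.5 - 8.0000) / 1.7974 = 1.9472.
Step 5: Two-sided p-value via normal approximation = 2*(1 - Phi(|z|)) = 0.051508.
Step 6: alpha = 0.1. reject H0.

R = 12, z = 1.9472, p = 0.051508, reject H0.


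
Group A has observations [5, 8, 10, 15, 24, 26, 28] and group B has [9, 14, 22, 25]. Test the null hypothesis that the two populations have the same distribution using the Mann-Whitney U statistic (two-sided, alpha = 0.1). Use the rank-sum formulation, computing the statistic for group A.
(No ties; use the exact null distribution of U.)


Step 1: Combine and sort all 11 observations; assign midranks.
sorted (value, group): (5,X), (8,X), (9,Y), (10,X), (14,Y), (15,X), (22,Y), (24,X), (25,Y), (26,X), (28,X)
ranks: 5->1, 8->2, 9->3, 10->4, 14->5, 15->6, 22->7, 24->8, 25->9, 26->10, 28->11
Step 2: Rank sum for X: R1 = 1 + 2 + 4 + 6 + 8 + 10 + 11 = 42.
Step 3: U_X = R1 - n1(n1+1)/2 = 42 - 7*8/2 = 42 - 28 = 14.
       U_Y = n1*n2 - U_X = 28 - 14 = 14.
Step 4: No ties, so the exact null distribution of U (based on enumerating the C(11,7) = 330 equally likely rank assignments) gives the two-sided p-value.
Step 5: p-value = 1.000000; compare to alpha = 0.1. fail to reject H0.

U_X = 14, p = 1.000000, fail to reject H0 at alpha = 0.1.


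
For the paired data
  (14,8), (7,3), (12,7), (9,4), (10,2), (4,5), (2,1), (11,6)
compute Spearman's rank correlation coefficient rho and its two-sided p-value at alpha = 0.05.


Step 1: Rank x and y separately (midranks; no ties here).
rank(x): 14->8, 7->3, 12->7, 9->4, 10->5, 4->2, 2->1, 11->6
rank(y): 8->8, 3->3, 7->7, 4->4, 2->2, 5->5, 1->1, 6->6
Step 2: d_i = R_x(i) - R_y(i); compute d_i^2.
  (8-8)^2=0, (3-3)^2=0, (7-7)^2=0, (4-4)^2=0, (5-2)^2=9, (2-5)^2=9, (1-1)^2=0, (6-6)^2=0
sum(d^2) = 18.
Step 3: rho = 1 - 6*18 / (8*(8^2 - 1)) = 1 - 108/504 = 0.785714.
Step 4: Under H0, t = rho * sqrt((n-2)/(1-rho^2)) = 3.1113 ~ t(6).
Step 5: Two-sided p-value from the t-distribution with 6 df = 0.020815.
Step 6: alpha = 0.05. reject H0.

rho = 0.7857, p = 0.020815, reject H0 at alpha = 0.05.


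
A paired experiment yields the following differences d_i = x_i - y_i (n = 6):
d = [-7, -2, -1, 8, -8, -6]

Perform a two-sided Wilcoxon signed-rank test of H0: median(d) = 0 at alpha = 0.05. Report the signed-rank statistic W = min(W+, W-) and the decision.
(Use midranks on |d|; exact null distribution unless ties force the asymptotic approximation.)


Step 1: Drop any zero differences (none here) and take |d_i|.
|d| = [7, 2, 1, 8, 8, 6]
Step 2: Midrank |d_i| (ties get averaged ranks).
ranks: |7|->4, |2|->2, |1|->1, |8|->5.5, |8|->5.5, |6|->3
Step 3: Attach original signs; sum ranks with positive sign and with negative sign.
W+ = 5.5 = 5.5
W- = 4 + 2 + 1 + 5.5 + 3 = 15.5
(Check: W+ + W- = 21 should equal n(n+1)/2 = 21.)
Step 4: Test statistic W = min(W+, W-) = 5.5.
Step 5: Ties in |d|, so use the tie-corrected normal approximation.
        E[W] = n(n+1)/4 = 6*7/4 = 10.5.
        Tie groups: |d|=8 (t=2); sum(t^3 - t) = 6.
        Var[W] = n(n+1)(2n+1)/24 - sum(t^3-t)/48 = 546/24 - 6/48 = 22.625.
        z = (W - E[W]) / sqrt(Var[W]) = (5.5 - 10.5) / 4.7566 = -1.0512.
        Two-sided p = 2*Phi(z) = 0.293177.
Step 6: alpha = 0.05. fail to reject H0.

W+ = 5.5, W- = 15.5, W = min = 5.5, p = 0.293177, fail to reject H0.


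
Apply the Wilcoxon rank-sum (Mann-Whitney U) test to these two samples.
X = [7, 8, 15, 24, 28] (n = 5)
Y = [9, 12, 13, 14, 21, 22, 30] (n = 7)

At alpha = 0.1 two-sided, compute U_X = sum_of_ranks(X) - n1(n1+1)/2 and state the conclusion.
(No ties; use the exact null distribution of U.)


Step 1: Combine and sort all 12 observations; assign midranks.
sorted (value, group): (7,X), (8,X), (9,Y), (12,Y), (13,Y), (14,Y), (15,X), (21,Y), (22,Y), (24,X), (28,X), (30,Y)
ranks: 7->1, 8->2, 9->3, 12->4, 13->5, 14->6, 15->7, 21->8, 22->9, 24->10, 28->11, 30->12
Step 2: Rank sum for X: R1 = 1 + 2 + 7 + 10 + 11 = 31.
Step 3: U_X = R1 - n1(n1+1)/2 = 31 - 5*6/2 = 31 - 15 = 16.
       U_Y = n1*n2 - U_X = 35 - 16 = 19.
Step 4: No ties, so the exact null distribution of U (based on enumerating the C(12,5) = 792 equally likely rank assignments) gives the two-sided p-value.
Step 5: p-value = 0.876263; compare to alpha = 0.1. fail to reject H0.

U_X = 16, p = 0.876263, fail to reject H0 at alpha = 0.1.


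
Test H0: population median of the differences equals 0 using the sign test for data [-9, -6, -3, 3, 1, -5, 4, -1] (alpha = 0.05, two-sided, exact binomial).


Step 1: Discard zero differences. Original n = 8; n_eff = number of nonzero differences = 8.
Nonzero differences (with sign): -9, -6, -3, +3, +1, -5, +4, -1
Step 2: Count signs: positive = 3, negative = 5.
Step 3: Under H0: P(positive) = 0.5, so the number of positives S ~ Bin(8, 0.5).
Step 4: Two-sided exact p-value = sum of Bin(8,0.5) probabilities at or below the observed probability = 0.726562.
Step 5: alpha = 0.05. fail to reject H0.

n_eff = 8, pos = 3, neg = 5, p = 0.726562, fail to reject H0.


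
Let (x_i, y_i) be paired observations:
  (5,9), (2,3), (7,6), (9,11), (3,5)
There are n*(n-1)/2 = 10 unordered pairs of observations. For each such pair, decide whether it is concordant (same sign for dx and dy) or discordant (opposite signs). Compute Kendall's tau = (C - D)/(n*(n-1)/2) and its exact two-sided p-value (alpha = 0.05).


Step 1: Enumerate the 10 unordered pairs (i,j) with i<j and classify each by sign(x_j-x_i) * sign(y_j-y_i).
  (1,2):dx=-3,dy=-6->C; (1,3):dx=+2,dy=-3->D; (1,4):dx=+4,dy=+2->C; (1,5):dx=-2,dy=-4->C
  (2,3):dx=+5,dy=+3->C; (2,4):dx=+7,dy=+8->C; (2,5):dx=+1,dy=+2->C; (3,4):dx=+2,dy=+5->C
  (3,5):dx=-4,dy=-1->C; (4,5):dx=-6,dy=-6->C
Step 2: C = 9, D = 1, total pairs = 10.
Step 3: tau = (C - D)/(n(n-1)/2) = (9 - 1)/10 = 0.800000.
Step 4: Exact two-sided p-value (enumerate n! = 120 permutations of y under H0): p = 0.083333.
Step 5: alpha = 0.05. fail to reject H0.

tau_b = 0.8000 (C=9, D=1), p = 0.083333, fail to reject H0.


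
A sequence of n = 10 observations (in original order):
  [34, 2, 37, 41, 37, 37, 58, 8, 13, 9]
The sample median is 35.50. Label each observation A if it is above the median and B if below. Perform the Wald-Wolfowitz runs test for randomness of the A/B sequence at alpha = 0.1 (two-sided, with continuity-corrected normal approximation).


Step 1: Compute median = 35.50; label A = above, B = below.
Labels in order: BBAAAAABBB  (n_A = 5, n_B = 5)
Step 2: Count runs R = 3.
Step 3: Under H0 (random ordering), E[R] = 2*n_A*n_B/(n_A+n_B) + 1 = 2*5*5/10 + 1 = 6.0000.
        Var[R] = 2*n_A*n_B*(2*n_A*n_B - n_A - n_B) / ((n_A+n_B)^2 * (n_A+n_B-1)) = 2000/900 = 2.2222.
        SD[R] = 1.4907.
Step 4: Continuity-corrected z = (R + 0.5 - E[R]) / SD[R] = (3 + 0.5 - 6.0000) / 1.4907 = -1.6771.
Step 5: Two-sided p-value via normal approximation = 2*(1 - Phi(|z|)) = 0.093533.
Step 6: alpha = 0.1. reject H0.

R = 3, z = -1.6771, p = 0.093533, reject H0.


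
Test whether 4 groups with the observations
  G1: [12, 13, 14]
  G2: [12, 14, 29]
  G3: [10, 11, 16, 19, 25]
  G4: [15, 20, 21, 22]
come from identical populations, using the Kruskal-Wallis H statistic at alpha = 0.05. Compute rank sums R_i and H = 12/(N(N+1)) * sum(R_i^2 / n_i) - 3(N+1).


Step 1: Combine all N = 15 observations and assign midranks.
sorted (value, group, rank): (10,G3,1), (11,G3,2), (12,G1,3.5), (12,G2,3.5), (13,G1,5), (14,G1,6.5), (14,G2,6.5), (15,G4,8), (16,G3,9), (19,G3,10), (20,G4,11), (21,G4,12), (22,G4,13), (25,G3,14), (29,G2,15)
Step 2: Sum ranks within each group.
R_1 = 15 (n_1 = 3)
R_2 = 25 (n_2 = 3)
R_3 = 36 (n_3 = 5)
R_4 = 44 (n_4 = 4)
Step 3: H = 12/(N(N+1)) * sum(R_i^2/n_i) - 3(N+1)
     = 12/(15*16) * (15^2/3 + 25^2/3 + 36^2/5 + 44^2/4) - 3*16
     = 0.050000 * 1026.53 - 48
     = 3.326667.
Step 4: Ties present; correction factor C = 1 - 12/(15^3 - 15) = 0.996429. Corrected H = 3.326667 / 0.996429 = 3.338590.
Step 5: Under H0, H ~ chi^2(3); p-value = 0.342308.
Step 6: alpha = 0.05. fail to reject H0.

H = 3.3386, df = 3, p = 0.342308, fail to reject H0.
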